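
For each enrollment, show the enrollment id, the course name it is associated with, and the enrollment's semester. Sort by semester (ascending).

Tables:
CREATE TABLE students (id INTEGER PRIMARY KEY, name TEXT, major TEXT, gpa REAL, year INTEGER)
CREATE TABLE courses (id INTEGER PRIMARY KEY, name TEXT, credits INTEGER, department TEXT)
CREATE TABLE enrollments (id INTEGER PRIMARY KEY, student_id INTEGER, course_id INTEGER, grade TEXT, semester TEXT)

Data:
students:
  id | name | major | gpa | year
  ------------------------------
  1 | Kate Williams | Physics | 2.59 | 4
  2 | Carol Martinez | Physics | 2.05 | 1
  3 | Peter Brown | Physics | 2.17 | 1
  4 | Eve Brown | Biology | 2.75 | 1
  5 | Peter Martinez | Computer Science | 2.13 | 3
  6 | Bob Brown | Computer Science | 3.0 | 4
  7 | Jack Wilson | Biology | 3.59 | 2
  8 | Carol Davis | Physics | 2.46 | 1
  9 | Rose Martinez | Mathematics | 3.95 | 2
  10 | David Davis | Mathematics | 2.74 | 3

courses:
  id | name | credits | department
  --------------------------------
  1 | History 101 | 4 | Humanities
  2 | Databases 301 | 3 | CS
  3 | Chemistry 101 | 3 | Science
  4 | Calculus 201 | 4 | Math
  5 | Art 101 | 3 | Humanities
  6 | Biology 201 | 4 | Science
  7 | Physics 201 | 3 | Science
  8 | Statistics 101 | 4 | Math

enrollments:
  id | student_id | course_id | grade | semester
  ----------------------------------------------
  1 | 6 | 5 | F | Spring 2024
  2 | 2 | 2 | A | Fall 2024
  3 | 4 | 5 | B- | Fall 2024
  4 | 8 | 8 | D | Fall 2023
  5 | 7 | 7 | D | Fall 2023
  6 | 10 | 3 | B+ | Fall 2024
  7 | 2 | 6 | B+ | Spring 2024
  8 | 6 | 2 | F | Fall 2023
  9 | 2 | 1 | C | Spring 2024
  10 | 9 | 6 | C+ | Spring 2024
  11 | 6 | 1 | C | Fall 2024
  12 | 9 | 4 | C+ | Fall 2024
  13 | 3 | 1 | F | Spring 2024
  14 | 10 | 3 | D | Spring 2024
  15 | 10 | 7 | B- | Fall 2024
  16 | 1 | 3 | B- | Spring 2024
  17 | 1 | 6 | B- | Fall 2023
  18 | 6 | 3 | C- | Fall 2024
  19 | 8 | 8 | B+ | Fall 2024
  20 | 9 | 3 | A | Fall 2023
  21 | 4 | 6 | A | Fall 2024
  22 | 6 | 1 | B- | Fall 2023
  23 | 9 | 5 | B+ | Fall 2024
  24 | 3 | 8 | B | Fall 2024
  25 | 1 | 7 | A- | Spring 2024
SELECT c.id, p.name AS course, c.semester FROM enrollments c JOIN courses p ON c.course_id = p.id ORDER BY c.semester ASC

Execution result:
id | course | semester
4 | Statistics 101 | Fall 2023
5 | Physics 201 | Fall 2023
8 | Databases 301 | Fall 2023
17 | Biology 201 | Fall 2023
20 | Chemistry 101 | Fall 2023
22 | History 101 | Fall 2023
2 | Databases 301 | Fall 2024
3 | Art 101 | Fall 2024
6 | Chemistry 101 | Fall 2024
11 | History 101 | Fall 2024
12 | Calculus 201 | Fall 2024
15 | Physics 201 | Fall 2024
18 | Chemistry 101 | Fall 2024
19 | Statistics 101 | Fall 2024
21 | Biology 201 | Fall 2024
23 | Art 101 | Fall 2024
24 | Statistics 101 | Fall 2024
1 | Art 101 | Spring 2024
7 | Biology 201 | Spring 2024
9 | History 101 | Spring 2024
10 | Biology 201 | Spring 2024
13 | History 101 | Spring 2024
14 | Chemistry 101 | Spring 2024
16 | Chemistry 101 | Spring 2024
25 | Physics 201 | Spring 2024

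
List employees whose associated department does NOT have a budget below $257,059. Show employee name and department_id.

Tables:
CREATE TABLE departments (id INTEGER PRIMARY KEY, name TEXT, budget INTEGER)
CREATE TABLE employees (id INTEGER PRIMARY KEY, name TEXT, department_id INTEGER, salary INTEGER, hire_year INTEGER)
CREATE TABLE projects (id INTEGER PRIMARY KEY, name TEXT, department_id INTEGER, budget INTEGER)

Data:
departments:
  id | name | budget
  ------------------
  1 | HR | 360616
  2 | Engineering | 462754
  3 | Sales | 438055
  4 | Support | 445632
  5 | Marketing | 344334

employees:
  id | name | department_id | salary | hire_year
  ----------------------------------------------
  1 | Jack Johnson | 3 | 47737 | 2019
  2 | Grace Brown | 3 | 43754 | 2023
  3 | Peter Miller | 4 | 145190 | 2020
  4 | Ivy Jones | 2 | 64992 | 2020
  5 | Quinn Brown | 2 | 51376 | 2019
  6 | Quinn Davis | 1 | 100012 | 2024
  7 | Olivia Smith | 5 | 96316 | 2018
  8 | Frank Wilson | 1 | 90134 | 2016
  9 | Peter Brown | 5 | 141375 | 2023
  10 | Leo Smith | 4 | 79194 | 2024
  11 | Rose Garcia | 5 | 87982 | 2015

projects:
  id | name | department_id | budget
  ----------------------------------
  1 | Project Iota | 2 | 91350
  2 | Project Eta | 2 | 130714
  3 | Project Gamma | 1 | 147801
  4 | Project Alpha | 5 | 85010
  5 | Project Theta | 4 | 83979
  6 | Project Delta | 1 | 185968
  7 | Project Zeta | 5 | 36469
SELECT name, department_id FROM employees WHERE department_id NOT IN (SELECT id FROM departments WHERE budget < 257059)

Execution result:
name | department_id
Jack Johnson | 3
Grace Brown | 3
Peter Miller | 4
Ivy Jones | 2
Quinn Brown | 2
Quinn Davis | 1
Olivia Smith | 5
Frank Wilson | 1
Peter Brown | 5
Leo Smith | 4
Rose Garcia | 5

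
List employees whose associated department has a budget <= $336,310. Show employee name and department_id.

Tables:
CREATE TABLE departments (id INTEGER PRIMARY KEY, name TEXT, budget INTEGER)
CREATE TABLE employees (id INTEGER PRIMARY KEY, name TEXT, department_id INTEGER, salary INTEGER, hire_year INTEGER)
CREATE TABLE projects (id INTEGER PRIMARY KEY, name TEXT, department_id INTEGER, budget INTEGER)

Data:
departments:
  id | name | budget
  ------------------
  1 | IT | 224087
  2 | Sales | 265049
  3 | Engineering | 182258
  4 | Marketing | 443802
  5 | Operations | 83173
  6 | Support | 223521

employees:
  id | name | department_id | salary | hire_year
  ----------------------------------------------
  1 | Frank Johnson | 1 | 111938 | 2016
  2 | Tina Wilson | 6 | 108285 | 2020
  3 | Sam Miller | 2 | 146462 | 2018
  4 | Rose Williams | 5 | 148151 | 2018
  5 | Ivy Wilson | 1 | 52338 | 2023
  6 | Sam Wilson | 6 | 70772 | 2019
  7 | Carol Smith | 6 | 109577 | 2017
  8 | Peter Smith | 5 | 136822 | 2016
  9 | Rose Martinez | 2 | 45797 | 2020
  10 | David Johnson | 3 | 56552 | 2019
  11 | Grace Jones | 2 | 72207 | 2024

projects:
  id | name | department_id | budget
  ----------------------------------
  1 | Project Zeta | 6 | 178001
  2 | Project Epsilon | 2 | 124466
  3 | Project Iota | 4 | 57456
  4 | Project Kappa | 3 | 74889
SELECT name, department_id FROM employees WHERE department_id IN (SELECT id FROM departments WHERE budget <= 336310)

Execution result:
name | department_id
Frank Johnson | 1
Tina Wilson | 6
Sam Miller | 2
Rose Williams | 5
Ivy Wilson | 1
Sam Wilson | 6
Carol Smith | 6
Peter Smith | 5
Rose Martinez | 2
David Johnson | 3
Grace Jones | 2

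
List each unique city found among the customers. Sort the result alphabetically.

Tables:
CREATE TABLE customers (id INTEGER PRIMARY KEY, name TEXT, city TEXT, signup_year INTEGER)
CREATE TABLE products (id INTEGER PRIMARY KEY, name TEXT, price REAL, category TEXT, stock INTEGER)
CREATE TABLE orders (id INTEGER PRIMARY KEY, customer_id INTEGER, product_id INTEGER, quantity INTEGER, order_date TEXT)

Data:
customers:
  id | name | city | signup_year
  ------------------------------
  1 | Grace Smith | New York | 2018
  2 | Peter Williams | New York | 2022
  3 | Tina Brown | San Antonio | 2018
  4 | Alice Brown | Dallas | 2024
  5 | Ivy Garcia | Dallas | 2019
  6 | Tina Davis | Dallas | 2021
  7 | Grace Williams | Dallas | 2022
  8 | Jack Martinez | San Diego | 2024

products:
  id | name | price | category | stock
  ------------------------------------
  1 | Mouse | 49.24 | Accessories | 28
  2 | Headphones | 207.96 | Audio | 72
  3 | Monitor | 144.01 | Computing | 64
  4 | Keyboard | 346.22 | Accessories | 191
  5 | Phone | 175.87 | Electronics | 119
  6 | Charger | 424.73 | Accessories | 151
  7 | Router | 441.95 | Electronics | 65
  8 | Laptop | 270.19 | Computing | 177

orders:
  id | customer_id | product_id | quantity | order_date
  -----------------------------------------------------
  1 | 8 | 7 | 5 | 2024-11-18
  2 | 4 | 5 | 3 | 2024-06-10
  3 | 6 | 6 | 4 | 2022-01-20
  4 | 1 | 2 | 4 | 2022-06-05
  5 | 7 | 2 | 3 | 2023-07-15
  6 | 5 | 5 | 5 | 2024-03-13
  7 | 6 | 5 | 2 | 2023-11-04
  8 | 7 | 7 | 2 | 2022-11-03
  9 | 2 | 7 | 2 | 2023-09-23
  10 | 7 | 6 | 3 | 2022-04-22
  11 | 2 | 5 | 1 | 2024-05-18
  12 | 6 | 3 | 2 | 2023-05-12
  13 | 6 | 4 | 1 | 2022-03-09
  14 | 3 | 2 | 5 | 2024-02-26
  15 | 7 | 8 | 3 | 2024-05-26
SELECT DISTINCT city FROM customers ORDER BY city

Execution result:
city
Dallas
New York
San Antonio
San Diego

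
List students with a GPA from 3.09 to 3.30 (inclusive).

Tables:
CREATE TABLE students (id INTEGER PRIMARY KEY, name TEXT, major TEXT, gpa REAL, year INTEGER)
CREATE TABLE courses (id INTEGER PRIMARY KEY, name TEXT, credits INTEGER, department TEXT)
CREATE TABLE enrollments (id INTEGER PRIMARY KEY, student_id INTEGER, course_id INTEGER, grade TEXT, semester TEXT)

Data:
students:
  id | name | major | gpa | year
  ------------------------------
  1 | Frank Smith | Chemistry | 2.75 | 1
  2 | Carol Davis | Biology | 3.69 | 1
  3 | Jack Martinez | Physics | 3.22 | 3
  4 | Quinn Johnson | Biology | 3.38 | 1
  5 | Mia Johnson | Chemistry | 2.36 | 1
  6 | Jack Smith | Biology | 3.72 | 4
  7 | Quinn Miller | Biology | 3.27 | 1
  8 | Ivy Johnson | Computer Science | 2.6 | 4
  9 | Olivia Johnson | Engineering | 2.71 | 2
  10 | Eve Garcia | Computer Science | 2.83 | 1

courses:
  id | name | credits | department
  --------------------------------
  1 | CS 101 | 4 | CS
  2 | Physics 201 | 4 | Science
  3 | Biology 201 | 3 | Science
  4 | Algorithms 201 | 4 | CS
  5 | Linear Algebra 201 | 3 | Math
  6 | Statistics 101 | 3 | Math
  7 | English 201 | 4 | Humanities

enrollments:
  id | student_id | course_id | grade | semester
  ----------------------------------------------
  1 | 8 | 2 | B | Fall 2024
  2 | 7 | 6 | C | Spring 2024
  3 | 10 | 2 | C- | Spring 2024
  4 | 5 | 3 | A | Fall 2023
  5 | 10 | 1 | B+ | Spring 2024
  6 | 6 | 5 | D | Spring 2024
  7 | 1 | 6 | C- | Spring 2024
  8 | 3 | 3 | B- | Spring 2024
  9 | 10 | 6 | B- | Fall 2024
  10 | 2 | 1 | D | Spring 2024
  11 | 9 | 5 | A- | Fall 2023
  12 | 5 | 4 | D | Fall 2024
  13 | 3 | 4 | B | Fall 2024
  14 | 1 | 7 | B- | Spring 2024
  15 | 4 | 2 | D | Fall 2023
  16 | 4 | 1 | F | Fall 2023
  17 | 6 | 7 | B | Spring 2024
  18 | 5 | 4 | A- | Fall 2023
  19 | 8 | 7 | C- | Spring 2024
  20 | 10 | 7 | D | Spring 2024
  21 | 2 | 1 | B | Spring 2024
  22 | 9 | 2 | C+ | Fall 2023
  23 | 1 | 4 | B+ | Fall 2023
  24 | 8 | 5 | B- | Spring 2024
SELECT name, gpa FROM students WHERE gpa BETWEEN 3.09 AND 3.3

Execution result:
name | gpa
Jack Martinez | 3.22
Quinn Miller | 3.27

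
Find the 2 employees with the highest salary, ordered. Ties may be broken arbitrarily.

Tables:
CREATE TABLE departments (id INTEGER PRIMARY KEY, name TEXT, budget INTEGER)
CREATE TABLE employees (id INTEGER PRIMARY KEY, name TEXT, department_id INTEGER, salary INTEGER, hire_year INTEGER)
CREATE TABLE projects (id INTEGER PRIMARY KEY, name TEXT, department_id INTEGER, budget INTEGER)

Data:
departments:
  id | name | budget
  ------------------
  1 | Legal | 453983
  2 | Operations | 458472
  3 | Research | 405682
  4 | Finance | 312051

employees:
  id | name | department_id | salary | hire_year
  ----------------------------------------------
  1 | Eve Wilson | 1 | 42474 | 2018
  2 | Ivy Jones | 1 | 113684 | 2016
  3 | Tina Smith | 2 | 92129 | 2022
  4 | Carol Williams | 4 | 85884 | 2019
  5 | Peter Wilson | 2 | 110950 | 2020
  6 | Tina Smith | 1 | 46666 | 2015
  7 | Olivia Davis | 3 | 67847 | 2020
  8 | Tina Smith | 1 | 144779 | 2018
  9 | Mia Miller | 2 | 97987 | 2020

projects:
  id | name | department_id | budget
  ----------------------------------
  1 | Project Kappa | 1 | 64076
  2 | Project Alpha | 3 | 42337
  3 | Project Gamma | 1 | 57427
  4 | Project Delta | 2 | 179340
SELECT name, salary FROM employees ORDER BY salary DESC LIMIT 2

Execution result:
name | salary
Tina Smith | 144779
Ivy Jones | 113684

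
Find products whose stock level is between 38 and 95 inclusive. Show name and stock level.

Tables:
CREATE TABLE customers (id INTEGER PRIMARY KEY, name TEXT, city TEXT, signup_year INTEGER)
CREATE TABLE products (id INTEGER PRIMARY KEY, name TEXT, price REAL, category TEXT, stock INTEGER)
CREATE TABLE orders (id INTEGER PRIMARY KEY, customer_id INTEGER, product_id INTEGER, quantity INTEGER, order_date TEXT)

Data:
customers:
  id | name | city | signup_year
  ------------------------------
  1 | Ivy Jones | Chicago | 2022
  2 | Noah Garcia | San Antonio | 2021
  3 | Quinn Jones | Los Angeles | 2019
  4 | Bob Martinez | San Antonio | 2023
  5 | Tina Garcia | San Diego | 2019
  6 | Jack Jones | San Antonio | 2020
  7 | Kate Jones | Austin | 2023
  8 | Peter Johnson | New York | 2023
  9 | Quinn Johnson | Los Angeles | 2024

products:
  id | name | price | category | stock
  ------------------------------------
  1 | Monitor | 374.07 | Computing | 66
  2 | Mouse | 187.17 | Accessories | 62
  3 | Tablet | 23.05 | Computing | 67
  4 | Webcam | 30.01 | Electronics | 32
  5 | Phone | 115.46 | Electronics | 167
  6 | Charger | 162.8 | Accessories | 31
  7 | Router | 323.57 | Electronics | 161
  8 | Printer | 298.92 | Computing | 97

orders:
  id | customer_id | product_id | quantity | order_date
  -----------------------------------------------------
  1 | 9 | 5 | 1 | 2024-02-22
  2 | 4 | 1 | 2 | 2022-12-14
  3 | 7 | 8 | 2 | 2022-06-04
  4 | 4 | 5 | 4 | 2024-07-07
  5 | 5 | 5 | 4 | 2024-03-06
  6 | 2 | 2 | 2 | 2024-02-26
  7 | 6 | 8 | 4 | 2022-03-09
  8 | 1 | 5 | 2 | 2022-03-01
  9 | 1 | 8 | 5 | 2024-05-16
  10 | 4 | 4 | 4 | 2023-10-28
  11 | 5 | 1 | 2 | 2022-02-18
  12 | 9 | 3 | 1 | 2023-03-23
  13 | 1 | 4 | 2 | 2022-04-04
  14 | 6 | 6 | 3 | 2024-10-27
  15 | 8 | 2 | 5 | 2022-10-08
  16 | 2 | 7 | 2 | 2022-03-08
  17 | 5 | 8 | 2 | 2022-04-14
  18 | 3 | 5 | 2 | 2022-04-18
SELECT name, stock FROM products WHERE stock BETWEEN 38 AND 95

Execution result:
name | stock
Monitor | 66
Mouse | 62
Tablet | 67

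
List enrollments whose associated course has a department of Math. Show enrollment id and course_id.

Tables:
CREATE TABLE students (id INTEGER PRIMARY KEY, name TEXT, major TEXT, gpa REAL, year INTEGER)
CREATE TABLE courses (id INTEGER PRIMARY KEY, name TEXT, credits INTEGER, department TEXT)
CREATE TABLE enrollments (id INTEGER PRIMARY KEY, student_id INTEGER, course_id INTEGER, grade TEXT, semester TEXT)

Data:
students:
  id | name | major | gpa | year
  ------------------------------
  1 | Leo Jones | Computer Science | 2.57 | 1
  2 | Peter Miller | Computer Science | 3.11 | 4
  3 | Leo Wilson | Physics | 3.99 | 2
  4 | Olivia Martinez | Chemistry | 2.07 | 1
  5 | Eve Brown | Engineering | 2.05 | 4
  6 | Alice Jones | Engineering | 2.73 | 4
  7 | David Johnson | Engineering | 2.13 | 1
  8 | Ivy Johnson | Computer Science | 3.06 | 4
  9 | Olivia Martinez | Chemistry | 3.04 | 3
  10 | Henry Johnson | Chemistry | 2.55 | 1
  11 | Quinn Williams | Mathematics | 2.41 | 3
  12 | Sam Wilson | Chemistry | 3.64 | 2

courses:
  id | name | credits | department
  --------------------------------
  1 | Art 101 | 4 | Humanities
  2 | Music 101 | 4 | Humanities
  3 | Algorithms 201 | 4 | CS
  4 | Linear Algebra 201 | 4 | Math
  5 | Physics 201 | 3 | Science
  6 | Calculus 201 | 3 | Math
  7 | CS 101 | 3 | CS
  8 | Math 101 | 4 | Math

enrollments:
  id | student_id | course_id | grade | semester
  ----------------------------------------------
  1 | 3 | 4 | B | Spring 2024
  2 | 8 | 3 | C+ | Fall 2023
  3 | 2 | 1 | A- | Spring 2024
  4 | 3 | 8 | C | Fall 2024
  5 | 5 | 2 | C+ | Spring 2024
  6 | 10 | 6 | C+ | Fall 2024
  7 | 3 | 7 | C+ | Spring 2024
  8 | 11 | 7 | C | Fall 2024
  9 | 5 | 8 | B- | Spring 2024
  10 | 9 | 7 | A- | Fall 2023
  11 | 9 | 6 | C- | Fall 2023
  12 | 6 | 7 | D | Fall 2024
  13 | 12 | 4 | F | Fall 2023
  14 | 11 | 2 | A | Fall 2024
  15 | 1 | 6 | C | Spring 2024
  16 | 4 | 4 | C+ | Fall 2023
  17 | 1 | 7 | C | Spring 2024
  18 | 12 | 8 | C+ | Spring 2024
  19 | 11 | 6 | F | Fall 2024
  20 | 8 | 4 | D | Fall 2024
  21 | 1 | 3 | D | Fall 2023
SELECT id, course_id FROM enrollments WHERE course_id IN (SELECT id FROM courses WHERE department = 'Math')

Execution result:
id | course_id
1 | 4
4 | 8
6 | 6
9 | 8
11 | 6
13 | 4
15 | 6
16 | 4
18 | 8
19 | 6
20 | 4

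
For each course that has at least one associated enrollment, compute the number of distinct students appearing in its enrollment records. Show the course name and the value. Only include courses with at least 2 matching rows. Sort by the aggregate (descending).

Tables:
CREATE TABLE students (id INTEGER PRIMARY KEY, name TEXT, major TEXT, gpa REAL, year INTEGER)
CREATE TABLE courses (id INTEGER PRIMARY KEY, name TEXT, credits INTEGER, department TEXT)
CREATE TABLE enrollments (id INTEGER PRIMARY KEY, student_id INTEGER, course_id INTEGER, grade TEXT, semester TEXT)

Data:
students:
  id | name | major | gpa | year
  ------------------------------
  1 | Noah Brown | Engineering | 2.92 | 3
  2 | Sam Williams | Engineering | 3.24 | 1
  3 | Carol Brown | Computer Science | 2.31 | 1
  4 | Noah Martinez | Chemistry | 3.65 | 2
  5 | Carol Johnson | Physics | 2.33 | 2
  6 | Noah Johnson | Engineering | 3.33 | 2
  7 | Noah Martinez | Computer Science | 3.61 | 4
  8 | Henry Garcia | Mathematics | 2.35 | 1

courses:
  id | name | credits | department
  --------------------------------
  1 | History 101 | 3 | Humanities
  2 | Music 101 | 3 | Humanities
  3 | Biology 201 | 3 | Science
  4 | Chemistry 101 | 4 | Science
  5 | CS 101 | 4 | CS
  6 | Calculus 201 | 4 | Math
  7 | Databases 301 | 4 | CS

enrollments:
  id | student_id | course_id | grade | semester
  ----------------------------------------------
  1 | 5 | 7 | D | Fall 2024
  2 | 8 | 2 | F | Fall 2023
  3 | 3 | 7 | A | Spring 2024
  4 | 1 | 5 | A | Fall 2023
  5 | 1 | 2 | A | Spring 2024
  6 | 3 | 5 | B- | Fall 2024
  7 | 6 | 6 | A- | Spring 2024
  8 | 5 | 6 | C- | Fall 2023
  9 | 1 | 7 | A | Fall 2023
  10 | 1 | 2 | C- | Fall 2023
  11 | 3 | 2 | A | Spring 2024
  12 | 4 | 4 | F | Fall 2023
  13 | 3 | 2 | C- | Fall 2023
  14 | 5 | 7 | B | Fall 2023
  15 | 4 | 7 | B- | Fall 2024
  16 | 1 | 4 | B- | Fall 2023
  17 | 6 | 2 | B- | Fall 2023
SELECT p.name, COUNT(DISTINCT c.student_id) AS distinct_student_count FROM enrollments c JOIN courses p ON c.course_id = p.id GROUP BY p.id, p.name HAVING COUNT(*) >= 2 ORDER BY distinct_student_count DESC

Execution result:
name | distinct_student_count
Music 101 | 4
Databases 301 | 4
Chemistry 101 | 2
CS 101 | 2
Calculus 201 | 2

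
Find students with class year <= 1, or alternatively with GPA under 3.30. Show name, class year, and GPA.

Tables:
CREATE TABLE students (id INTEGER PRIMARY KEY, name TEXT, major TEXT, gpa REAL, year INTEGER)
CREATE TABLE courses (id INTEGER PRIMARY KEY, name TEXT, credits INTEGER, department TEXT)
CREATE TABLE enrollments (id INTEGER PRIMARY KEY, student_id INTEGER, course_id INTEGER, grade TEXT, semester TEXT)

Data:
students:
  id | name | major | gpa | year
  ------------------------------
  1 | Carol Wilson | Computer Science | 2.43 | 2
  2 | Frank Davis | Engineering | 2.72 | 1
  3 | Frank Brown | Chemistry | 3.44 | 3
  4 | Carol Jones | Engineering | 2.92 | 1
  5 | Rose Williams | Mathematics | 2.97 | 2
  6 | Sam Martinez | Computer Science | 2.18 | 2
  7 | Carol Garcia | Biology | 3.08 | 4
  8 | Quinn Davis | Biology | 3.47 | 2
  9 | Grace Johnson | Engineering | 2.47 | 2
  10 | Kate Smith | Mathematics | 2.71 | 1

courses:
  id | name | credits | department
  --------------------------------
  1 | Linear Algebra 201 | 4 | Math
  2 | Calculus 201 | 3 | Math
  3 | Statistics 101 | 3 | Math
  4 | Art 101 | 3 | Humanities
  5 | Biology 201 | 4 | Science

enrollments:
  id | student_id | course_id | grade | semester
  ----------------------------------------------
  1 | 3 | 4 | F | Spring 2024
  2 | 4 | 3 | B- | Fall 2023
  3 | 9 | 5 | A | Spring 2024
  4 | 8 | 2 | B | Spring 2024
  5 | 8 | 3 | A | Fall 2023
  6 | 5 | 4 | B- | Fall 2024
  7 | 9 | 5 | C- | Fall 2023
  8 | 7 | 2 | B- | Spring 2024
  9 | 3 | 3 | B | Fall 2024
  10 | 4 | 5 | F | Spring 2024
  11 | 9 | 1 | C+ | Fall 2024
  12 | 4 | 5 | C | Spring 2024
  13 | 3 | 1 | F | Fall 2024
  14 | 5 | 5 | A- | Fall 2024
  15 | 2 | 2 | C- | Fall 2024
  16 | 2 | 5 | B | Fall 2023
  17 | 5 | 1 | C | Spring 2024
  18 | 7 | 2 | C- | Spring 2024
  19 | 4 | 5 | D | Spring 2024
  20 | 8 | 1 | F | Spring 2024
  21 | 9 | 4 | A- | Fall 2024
SELECT name, year, gpa FROM students WHERE year <= 1 OR gpa < 3.3

Execution result:
name | year | gpa
Carol Wilson | 2 | 2.43
Frank Davis | 1 | 2.72
Carol Jones | 1 | 2.92
Rose Williams | 2 | 2.97
Sam Martinez | 2 | 2.18
Carol Garcia | 4 | 3.08
Grace Johnson | 2 | 2.47
Kate Smith | 1 | 2.71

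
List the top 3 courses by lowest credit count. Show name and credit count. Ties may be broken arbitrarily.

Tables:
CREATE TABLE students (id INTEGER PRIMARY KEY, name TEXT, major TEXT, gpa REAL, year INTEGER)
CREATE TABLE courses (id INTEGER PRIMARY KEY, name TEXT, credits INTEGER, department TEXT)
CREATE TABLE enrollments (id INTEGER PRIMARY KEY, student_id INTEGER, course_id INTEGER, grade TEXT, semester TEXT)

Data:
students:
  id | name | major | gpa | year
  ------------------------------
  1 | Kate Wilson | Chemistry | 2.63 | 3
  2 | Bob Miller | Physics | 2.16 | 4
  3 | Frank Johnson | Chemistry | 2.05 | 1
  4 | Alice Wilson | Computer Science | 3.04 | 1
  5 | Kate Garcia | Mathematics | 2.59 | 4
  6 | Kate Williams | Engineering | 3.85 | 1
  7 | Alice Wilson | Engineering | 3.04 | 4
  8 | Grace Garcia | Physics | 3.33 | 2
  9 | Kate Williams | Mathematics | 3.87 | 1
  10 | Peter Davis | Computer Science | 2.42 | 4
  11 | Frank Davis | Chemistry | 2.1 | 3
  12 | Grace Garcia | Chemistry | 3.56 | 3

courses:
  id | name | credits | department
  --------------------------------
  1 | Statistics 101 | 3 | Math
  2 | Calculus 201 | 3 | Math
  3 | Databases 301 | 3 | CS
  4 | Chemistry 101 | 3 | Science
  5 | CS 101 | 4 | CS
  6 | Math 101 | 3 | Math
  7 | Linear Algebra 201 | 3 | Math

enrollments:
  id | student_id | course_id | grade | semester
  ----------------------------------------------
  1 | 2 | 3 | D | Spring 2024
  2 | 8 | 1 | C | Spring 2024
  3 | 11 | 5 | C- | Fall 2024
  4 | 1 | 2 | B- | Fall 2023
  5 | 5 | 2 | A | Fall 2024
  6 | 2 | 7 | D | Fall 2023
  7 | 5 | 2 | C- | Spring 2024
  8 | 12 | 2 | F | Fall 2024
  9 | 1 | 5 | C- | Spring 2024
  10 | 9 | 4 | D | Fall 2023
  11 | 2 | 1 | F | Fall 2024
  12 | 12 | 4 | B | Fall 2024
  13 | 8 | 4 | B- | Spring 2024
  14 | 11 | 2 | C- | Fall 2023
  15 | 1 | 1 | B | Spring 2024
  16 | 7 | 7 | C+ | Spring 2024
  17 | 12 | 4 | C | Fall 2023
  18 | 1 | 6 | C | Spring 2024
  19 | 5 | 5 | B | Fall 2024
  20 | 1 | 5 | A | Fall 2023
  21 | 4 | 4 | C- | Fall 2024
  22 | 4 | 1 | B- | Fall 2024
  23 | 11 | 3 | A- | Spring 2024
SELECT name, credits FROM courses ORDER BY credits ASC LIMIT 3

Execution result:
name | credits
Statistics 101 | 3
Calculus 201 | 3
Databases 301 | 3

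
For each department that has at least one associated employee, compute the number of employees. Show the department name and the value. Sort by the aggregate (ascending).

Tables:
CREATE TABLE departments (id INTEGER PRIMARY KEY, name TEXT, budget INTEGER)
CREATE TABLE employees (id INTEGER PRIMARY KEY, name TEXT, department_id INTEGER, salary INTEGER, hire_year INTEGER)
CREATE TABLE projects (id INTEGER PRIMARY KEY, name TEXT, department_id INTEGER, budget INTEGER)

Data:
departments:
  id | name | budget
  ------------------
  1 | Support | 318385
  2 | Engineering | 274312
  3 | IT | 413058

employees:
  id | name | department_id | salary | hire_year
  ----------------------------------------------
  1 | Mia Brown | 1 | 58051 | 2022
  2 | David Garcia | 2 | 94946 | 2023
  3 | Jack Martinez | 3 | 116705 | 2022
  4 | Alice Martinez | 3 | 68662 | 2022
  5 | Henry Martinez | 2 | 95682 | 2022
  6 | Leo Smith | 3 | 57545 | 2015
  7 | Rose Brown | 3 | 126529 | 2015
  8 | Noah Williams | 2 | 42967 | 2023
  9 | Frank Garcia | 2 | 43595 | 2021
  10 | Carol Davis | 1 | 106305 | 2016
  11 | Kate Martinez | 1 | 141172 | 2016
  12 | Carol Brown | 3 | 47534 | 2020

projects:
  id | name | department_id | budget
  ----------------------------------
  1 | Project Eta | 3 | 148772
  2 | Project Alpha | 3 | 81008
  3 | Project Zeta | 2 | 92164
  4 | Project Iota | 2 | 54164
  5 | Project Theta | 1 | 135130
SELECT p.name, COUNT(*) AS n FROM employees c JOIN departments p ON c.department_id = p.id GROUP BY p.id, p.name ORDER BY n ASC

Execution result:
name | n
Support | 3
Engineering | 4
IT | 5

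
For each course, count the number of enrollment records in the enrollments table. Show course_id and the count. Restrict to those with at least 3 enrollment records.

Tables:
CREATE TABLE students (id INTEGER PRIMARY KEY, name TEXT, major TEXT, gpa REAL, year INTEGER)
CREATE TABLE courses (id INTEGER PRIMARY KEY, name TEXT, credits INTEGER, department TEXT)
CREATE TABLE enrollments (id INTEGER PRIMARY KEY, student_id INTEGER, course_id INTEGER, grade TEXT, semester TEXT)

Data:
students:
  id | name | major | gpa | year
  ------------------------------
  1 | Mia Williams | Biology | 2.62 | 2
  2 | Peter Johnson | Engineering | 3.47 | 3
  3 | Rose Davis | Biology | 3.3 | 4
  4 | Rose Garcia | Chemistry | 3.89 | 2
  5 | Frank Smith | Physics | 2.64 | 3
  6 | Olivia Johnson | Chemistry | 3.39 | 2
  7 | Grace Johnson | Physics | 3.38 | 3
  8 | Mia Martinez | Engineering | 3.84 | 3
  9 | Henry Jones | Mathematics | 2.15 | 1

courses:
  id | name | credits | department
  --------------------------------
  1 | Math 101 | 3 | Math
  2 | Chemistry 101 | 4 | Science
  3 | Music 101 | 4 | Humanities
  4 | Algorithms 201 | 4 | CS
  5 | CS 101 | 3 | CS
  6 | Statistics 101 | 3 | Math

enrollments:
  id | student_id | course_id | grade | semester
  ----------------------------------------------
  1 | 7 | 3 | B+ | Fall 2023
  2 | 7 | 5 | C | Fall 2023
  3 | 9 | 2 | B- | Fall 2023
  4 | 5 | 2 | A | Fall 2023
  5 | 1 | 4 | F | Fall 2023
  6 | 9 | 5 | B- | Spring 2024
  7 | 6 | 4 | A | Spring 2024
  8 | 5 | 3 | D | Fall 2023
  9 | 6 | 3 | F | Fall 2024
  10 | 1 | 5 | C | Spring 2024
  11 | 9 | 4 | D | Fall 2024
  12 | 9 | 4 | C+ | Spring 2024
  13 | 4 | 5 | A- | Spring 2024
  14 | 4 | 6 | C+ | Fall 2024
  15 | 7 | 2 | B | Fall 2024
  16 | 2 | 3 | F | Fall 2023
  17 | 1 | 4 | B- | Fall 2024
SELECT course_id, COUNT(*) AS enrollment_count FROM enrollments GROUP BY course_id HAVING COUNT(*) >= 3

Execution result:
course_id | enrollment_count
2 | 3
3 | 4
4 | 5
5 | 4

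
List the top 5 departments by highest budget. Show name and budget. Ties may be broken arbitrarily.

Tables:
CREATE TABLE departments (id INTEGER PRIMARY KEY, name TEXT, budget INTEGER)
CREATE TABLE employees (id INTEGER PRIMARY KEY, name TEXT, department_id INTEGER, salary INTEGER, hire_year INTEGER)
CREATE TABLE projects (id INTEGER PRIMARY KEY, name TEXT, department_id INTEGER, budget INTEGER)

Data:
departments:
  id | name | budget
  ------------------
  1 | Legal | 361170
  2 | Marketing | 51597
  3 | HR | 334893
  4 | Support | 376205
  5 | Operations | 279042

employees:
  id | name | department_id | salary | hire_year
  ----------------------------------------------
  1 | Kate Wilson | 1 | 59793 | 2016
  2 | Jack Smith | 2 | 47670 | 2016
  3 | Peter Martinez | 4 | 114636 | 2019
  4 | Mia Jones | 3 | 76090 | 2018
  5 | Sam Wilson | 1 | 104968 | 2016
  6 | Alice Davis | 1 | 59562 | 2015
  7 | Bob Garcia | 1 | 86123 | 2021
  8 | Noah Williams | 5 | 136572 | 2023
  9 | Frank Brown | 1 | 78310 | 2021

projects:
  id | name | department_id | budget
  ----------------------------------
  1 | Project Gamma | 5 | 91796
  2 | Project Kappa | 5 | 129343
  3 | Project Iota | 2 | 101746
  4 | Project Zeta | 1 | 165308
SELECT name, budget FROM departments ORDER BY budget DESC LIMIT 5

Execution result:
name | budget
Support | 376205
Legal | 361170
HR | 334893
Operations | 279042
Marketing | 51597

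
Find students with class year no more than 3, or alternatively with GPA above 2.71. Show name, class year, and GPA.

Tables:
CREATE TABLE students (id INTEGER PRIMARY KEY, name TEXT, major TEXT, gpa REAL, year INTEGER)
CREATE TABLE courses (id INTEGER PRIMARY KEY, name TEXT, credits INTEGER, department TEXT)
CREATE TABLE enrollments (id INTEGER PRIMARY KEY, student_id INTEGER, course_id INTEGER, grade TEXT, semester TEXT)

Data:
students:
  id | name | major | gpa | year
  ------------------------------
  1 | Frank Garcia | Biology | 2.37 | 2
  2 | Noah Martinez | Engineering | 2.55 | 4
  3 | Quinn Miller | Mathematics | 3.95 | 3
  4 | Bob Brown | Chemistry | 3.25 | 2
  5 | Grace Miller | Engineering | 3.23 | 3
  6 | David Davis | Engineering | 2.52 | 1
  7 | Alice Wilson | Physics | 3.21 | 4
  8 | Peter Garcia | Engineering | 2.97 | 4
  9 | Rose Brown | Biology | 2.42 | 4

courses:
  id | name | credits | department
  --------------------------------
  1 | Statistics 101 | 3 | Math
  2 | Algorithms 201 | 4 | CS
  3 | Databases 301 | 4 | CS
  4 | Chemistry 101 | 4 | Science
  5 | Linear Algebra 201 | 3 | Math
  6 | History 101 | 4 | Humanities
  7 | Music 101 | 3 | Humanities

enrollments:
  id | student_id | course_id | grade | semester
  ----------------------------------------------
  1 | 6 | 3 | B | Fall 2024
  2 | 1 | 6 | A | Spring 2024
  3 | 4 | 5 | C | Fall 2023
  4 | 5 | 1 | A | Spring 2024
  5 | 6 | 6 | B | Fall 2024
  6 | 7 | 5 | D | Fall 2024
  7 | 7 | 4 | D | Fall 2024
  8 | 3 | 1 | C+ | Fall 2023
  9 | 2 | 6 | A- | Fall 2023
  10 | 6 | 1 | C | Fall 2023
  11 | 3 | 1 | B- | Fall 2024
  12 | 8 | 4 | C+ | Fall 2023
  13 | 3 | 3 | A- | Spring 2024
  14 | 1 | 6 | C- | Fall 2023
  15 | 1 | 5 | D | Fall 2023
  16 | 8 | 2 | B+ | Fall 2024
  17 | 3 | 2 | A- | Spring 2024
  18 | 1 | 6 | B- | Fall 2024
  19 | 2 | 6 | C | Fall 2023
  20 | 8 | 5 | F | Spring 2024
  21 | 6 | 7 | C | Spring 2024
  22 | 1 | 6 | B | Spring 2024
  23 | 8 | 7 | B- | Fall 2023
SELECT name, year, gpa FROM students WHERE year <= 3 OR gpa > 2.71

Execution result:
name | year | gpa
Frank Garcia | 2 | 2.37
Quinn Miller | 3 | 3.95
Bob Brown | 2 | 3.25
Grace Miller | 3 | 3.23
David Davis | 1 | 2.52
Alice Wilson | 4 | 3.21
Peter Garcia | 4 | 2.97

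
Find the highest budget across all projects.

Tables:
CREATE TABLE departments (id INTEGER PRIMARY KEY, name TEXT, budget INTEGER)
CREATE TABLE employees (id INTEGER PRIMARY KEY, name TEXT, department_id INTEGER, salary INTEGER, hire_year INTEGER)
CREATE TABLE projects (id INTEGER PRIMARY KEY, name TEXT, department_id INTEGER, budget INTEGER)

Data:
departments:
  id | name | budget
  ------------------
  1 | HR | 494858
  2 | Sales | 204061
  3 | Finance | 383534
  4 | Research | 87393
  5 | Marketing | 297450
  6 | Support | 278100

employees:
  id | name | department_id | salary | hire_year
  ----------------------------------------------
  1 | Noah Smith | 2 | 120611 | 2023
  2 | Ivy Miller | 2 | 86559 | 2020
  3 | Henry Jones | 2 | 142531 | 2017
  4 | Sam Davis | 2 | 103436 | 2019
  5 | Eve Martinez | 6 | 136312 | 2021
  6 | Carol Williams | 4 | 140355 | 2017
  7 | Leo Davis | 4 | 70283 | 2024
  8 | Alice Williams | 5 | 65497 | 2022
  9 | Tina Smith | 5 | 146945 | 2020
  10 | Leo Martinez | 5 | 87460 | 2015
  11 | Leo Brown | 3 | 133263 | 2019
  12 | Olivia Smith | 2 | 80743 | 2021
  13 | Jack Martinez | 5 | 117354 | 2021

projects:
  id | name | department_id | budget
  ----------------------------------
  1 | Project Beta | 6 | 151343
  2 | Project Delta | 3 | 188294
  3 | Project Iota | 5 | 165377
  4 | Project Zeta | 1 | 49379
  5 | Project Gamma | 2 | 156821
SELECT MAX(budget) FROM projects

Execution result:
188294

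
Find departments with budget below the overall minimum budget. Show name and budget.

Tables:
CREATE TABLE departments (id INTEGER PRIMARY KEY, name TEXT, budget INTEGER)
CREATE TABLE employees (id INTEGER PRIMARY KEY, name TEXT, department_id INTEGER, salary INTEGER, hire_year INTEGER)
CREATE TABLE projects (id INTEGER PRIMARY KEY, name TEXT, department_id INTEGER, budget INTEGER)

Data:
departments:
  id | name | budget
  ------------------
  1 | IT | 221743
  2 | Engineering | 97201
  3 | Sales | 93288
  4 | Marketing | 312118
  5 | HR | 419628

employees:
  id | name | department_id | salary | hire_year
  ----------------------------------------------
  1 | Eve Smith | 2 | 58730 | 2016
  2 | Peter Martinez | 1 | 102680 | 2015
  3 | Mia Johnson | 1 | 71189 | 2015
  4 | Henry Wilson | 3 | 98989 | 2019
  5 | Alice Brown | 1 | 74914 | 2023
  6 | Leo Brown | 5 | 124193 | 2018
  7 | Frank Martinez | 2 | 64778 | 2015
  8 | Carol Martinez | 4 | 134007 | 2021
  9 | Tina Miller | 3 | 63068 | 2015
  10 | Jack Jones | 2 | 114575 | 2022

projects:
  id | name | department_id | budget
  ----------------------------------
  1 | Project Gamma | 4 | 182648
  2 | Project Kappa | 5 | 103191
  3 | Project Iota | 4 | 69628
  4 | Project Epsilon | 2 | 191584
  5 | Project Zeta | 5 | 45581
SELECT name, budget FROM departments WHERE budget < (SELECT MIN(budget) FROM departments)

Execution result:
(no rows)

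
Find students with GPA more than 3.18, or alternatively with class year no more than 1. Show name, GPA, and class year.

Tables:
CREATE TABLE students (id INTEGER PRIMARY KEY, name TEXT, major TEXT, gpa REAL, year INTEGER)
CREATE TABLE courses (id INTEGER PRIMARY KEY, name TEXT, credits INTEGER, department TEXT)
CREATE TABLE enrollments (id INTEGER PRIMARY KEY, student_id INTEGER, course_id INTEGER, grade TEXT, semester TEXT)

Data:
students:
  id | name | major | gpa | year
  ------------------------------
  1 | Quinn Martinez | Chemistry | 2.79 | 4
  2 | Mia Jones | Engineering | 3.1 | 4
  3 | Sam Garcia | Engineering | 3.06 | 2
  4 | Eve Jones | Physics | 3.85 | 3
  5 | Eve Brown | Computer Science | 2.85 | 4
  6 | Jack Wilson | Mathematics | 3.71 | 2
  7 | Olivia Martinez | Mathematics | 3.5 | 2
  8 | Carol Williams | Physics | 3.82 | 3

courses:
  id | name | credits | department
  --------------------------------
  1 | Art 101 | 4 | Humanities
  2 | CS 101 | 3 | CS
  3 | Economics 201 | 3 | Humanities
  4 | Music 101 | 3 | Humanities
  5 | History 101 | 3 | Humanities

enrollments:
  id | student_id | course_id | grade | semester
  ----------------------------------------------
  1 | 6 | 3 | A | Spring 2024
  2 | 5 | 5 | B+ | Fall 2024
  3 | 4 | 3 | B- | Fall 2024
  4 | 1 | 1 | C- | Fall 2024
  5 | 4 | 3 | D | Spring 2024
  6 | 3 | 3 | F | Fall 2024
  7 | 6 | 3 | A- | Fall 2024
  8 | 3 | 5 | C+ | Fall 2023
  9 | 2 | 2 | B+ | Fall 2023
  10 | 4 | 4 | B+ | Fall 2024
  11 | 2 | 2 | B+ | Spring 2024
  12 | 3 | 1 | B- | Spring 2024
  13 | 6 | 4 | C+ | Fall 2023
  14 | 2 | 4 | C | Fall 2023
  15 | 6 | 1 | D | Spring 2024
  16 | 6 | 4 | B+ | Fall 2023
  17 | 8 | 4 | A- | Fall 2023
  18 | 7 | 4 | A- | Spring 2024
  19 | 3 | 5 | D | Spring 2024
SELECT name, gpa, year FROM students WHERE gpa > 3.18 OR year <= 1

Execution result:
name | gpa | year
Eve Jones | 3.85 | 3
Jack Wilson | 3.71 | 2
Olivia Martinez | 3.50 | 2
Carol Williams | 3.82 | 3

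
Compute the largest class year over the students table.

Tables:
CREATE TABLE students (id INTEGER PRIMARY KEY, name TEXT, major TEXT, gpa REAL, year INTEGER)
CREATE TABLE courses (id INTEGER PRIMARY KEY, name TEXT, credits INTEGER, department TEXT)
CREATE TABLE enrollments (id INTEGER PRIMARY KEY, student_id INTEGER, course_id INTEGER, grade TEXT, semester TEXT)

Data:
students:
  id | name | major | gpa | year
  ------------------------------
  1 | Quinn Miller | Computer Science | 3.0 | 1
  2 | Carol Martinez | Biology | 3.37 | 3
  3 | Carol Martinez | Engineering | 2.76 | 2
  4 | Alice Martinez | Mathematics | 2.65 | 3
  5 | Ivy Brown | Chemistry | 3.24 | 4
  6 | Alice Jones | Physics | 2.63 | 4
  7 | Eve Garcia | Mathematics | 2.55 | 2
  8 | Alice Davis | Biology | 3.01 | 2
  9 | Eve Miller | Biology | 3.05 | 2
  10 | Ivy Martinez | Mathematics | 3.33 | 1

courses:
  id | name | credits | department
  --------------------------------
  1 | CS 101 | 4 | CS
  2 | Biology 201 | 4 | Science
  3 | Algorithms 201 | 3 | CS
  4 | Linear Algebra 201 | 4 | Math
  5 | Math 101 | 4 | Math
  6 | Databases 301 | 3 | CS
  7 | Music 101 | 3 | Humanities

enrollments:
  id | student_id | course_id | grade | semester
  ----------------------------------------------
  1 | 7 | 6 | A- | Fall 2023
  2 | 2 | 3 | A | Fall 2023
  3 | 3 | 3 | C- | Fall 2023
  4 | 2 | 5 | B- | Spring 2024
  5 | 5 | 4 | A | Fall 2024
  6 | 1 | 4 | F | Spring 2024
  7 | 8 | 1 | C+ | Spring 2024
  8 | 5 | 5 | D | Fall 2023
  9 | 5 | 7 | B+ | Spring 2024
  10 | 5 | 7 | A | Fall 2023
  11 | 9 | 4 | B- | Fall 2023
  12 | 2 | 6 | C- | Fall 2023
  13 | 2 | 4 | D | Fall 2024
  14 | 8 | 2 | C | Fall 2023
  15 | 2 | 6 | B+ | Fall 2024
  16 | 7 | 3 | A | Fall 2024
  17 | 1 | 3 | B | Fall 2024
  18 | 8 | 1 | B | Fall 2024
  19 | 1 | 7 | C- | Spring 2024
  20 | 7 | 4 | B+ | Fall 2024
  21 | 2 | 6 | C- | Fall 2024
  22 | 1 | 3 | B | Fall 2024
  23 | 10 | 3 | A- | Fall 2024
SELECT MAX(year) FROM students

Execution result:
4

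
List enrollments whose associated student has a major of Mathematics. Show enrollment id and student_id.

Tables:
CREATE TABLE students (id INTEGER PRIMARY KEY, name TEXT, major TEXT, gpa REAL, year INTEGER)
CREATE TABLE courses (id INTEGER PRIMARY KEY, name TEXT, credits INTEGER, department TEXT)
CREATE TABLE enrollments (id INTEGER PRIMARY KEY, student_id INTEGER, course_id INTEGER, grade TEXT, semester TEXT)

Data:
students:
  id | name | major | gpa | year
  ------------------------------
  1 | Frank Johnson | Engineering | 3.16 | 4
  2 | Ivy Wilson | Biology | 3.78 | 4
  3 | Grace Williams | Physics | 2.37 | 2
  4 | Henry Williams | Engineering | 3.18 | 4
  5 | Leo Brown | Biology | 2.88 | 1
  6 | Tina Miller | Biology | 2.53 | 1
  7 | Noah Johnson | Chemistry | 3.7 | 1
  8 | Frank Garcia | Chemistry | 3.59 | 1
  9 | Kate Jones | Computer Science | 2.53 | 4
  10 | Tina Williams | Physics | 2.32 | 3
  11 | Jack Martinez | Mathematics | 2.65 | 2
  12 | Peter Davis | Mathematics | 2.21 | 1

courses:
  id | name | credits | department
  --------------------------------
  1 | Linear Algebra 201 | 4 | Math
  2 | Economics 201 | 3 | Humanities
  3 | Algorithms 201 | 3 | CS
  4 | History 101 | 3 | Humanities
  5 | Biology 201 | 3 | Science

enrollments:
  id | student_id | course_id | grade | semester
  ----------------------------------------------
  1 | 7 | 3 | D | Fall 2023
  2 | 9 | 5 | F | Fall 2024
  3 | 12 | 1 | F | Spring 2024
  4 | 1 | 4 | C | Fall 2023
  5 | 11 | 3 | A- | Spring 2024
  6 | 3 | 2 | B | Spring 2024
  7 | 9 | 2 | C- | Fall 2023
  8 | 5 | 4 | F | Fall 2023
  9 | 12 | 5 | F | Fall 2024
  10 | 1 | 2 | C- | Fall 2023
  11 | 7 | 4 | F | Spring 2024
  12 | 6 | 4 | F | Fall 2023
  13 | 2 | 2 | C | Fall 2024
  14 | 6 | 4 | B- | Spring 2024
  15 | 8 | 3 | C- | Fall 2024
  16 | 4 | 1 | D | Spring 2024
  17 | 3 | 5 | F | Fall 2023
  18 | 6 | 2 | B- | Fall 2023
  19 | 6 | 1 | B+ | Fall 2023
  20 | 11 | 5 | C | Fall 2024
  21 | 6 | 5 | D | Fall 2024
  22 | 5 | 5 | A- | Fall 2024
SELECT id, student_id FROM enrollments WHERE student_id IN (SELECT id FROM students WHERE major = 'Mathematics')

Execution result:
id | student_id
3 | 12
5 | 11
9 | 12
20 | 11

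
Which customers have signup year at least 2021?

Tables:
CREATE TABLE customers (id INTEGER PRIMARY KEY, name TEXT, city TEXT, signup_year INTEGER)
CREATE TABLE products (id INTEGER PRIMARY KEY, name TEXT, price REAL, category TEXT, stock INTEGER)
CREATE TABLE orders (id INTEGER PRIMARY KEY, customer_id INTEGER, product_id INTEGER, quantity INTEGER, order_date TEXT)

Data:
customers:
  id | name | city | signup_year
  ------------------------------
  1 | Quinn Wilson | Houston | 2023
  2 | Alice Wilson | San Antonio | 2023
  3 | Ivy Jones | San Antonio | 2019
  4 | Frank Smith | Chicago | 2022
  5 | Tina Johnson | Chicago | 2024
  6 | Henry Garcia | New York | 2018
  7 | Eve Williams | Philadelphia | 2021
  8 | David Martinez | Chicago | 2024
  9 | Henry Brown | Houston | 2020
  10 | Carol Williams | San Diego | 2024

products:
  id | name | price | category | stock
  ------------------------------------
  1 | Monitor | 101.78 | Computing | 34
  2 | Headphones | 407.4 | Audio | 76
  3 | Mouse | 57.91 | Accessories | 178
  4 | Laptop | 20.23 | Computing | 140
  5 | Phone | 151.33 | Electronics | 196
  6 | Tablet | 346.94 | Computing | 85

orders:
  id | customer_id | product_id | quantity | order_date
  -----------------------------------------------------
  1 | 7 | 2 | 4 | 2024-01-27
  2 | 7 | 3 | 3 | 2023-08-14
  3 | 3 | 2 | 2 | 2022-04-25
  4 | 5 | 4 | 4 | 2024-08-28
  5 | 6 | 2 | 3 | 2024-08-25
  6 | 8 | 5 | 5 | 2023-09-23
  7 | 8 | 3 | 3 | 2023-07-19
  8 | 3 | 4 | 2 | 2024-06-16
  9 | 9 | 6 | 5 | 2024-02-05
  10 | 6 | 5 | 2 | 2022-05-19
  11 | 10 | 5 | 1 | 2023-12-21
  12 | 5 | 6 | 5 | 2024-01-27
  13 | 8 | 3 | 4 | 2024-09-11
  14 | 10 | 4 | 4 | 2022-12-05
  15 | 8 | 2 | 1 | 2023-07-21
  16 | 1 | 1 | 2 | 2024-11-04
SELECT name, signup_year FROM customers WHERE signup_year >= 2021

Execution result:
name | signup_year
Quinn Wilson | 2023
Alice Wilson | 2023
Frank Smith | 2022
Tina Johnson | 2024
Eve Williams | 2021
David Martinez | 2024
Carol Williams | 2024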